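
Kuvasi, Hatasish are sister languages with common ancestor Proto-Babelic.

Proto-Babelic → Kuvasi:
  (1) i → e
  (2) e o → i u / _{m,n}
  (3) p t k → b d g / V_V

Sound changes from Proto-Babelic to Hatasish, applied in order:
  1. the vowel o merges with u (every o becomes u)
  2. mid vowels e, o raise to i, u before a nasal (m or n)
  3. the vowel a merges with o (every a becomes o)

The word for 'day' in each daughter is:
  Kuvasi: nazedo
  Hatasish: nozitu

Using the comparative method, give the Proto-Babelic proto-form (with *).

*nazito

Position 5: Kuvasi has d, Hatasish has t. Hatasish preserves t here (none of its changes turn any other segment into t), so the proto-segment is *t.
Position 2: Kuvasi has a, Hatasish has o. Kuvasi preserves a here (none of its changes turn any other segment into a), so the proto-segment is *a.
Continuing position by position gives *nazito; check it forward:
Kuvasi: *nazito
  nazito → nazeto   [vowel merger]
  nazeto (rule 2 does not apply)
  nazeto → nazedo   [intervocalic voicing]
  giving Kuvasi nazedo.
Hatasish: *nazito > nazitu > nozitu  (by vowel merger, vowel merger)
No other proto-form is consistent with every reflex, so the reconstruction is *nazito.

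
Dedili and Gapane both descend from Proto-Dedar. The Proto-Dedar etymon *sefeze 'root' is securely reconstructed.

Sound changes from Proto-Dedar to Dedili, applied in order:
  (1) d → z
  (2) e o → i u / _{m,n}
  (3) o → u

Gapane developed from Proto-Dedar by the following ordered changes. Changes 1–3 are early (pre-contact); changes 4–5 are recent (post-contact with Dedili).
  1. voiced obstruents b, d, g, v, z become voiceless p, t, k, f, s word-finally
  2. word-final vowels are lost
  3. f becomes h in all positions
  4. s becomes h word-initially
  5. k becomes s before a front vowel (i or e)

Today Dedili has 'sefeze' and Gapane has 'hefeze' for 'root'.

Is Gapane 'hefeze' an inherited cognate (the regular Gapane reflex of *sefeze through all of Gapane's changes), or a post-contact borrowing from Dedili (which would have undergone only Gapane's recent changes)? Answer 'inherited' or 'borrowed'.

borrowed

If inherited, *sefeze would pass through all of Gapane's changes:
Gapane: start from *sefeze.
  rule 1: no change — sefeze
  rule 2 (apocope): sefeze → sefez
  rule 3 (unconditioned shift): sefez → sehez
  rule 4 (debuccalisation): sehez → hehez
  rule 5: no change — hehez
  ⇒ Gapane hehez
If borrowed from Dedili 'sefeze' after the early changes, it would undergo only the recent ones:
  rule 4 (debuccalisation): sefeze → hefeze
  rule 5 (palatalisation): no change (hefeze)
  ⇒ as a loan: hefeze
Gapane 'hefeze' matches the loan outcome 'hefeze', not the inherited 'hehez' — it skipped the early Gapane changes, so it was borrowed from Dedili.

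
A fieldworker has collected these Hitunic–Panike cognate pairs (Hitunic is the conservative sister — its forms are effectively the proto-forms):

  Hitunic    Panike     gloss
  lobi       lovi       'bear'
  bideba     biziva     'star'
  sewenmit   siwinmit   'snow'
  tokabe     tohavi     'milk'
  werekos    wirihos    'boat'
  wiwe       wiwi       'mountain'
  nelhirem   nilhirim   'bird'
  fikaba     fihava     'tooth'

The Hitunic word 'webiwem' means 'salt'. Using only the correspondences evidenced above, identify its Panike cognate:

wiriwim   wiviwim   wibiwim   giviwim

wiviwim

bideba ~ biziva — Hitunic e corresponds to Panike i after a consonant, before a labial obstruent.
lobi ~ lovi — Hitunic b corresponds to Panike v between vowels (before a front vowel).
nelhirem ~ nilhirim — Hitunic e corresponds to Panike i after a consonant, before a nasal.
Applying these to Hitunic 'webiwem':
  webiwem → wibiwem   (e→i after a consonant, before a labial obstruent)
  wibiwem → wiviwem   (b→v between vowels (before a front vowel))
  wiviwem → wiviwim   (e→i after a consonant, before a nasal)
So the Panike cognate is 'wiviwim'.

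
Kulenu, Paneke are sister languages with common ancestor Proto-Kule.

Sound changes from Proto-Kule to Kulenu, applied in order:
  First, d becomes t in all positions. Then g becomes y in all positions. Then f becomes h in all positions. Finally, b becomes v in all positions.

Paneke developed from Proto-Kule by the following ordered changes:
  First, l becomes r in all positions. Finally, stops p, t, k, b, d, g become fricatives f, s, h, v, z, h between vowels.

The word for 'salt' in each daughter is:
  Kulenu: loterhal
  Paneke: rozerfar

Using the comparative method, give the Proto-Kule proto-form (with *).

Position 8: Kulenu has l, Paneke has r. Kulenu preserves l here (none of its changes turn any other segment into l), so the proto-segment is *l.
Position 1: Kulenu has l, Paneke has r. Kulenu preserves l here (none of its changes turn any other segment into l), so the proto-segment is *l.
Position 3: Kulenu has t, Paneke has z. Taking the neighbouring segments as reconstructed: Kulenu t could go back to *t or *d; Paneke z could go back to *d or *z — the one source consistent with every daughter is *d.
Verify the candidate proto-form against each daughter:
Kulenu: *loderfal
  loderfal → loterfal   [unconditioned shift]
  loterfal (rule 2 does not apply)
  loterfal → loterhal   [unconditioned shift]
  loterhal (rule 4 does not apply)
  giving Kulenu loterhal.
Paneke: *loderfal > roderfar > rozerfar  (by unconditioned shift, intervocalic lenition)
*loderfal is the unique common source.

*loderfal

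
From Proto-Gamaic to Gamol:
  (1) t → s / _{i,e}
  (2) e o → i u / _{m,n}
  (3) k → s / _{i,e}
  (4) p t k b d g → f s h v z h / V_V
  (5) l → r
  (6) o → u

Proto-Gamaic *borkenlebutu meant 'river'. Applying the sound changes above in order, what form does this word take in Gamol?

Gamol: *borkenlebutu > borkinlebutu > borsinlebutu > borsinlevusu > borsinrevusu > bursinrevusu  (by pre-nasal raising, palatalisation, intervocalic lenition, unconditioned shift, vowel merger)

bursinrevusu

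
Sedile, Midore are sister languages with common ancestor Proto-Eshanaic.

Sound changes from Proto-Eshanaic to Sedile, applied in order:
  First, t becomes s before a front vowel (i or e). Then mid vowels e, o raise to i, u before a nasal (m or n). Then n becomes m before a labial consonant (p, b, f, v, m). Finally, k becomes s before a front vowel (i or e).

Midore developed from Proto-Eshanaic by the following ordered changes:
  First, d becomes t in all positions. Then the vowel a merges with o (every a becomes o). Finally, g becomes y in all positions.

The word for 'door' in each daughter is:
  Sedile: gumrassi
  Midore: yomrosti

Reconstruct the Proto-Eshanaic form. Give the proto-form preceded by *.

*gomrasti

Position 5: Sedile has a, Midore has o. Sedile preserves a here (none of its changes turn any other segment into a), so the proto-segment is *a.
Position 7: Sedile has s, Midore has t. Taking the neighbouring segments as reconstructed: Sedile s could go back to *t or *k or *s; Midore t could go back to *t or *d — the one source consistent with every daughter is *t.
Continuing position by position gives *gomrasti; check it forward:
Sedile: *gomrasti > gomrassi > gumrassi  (by palatalisation, pre-nasal raising)
Midore: start from *gomrasti.
  rule 1: no change — gomrasti
  rule 2 (vowel merger): gomrasti → gomrosti
  rule 3 (unconditioned shift): gomrosti → yomrosti
  ⇒ Midore yomrosti
Only *gomrasti yields all of Sedile gumrassi, Midore yomrosti.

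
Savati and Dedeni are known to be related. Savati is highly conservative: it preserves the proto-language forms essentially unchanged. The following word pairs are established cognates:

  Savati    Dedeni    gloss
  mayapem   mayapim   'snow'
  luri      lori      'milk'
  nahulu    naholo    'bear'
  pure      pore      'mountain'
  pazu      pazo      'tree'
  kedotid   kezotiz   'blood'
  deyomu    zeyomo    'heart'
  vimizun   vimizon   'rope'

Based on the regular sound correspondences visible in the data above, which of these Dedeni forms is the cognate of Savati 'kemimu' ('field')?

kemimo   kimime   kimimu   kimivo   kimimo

kimimo

mayapem ~ mayapim — Savati e corresponds to Dedeni i after a consonant, before a nasal.
nahulu ~ naholo, pazu ~ pazo — Savati u corresponds to Dedeni o word-finally.
Applying these to Savati 'kemimu':
  kemimu → kimimu   (e→i after a consonant, before a nasal)
  kimimu → kimimo   (u→o word-finally)
So the Dedeni cognate is 'kimimo'.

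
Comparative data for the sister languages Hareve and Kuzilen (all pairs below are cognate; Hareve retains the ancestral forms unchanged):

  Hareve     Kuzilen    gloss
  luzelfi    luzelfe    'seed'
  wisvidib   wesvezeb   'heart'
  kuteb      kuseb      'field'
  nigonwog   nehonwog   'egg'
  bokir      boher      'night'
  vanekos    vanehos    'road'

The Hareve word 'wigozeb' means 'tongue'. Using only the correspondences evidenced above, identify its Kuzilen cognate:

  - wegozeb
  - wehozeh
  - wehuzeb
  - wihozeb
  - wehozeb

wisvidib ~ wesvezeb, nigonwog ~ nehonwog — Hareve i corresponds to Kuzilen e after a consonant, before a consonant other than r, m, n, p, b, f, v.
nigonwog ~ nehonwog — Hareve g corresponds to Kuzilen h between vowels (before a back vowel).
Applying these to Hareve 'wigozeb':
  wigozeb → wegozeb   (i→e after a consonant, before a consonant other than r, m, n, p, b, f, v)
  wegozeb → wehozeb   (g→h between vowels (before a back vowel))
So the Kuzilen cognate is 'wehozeb'.

wehozeb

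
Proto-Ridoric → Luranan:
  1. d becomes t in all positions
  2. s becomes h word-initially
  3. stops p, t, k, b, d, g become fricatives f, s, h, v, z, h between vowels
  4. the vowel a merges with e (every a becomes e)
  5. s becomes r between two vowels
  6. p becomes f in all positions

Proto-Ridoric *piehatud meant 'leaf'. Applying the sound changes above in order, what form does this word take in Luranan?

Luranan: *piehatud > piehatut > piehasut > piehesut > pieherut > fieherut  (by unconditioned shift, intervocalic lenition, vowel merger, rhotacism, unconditioned shift)

fieherut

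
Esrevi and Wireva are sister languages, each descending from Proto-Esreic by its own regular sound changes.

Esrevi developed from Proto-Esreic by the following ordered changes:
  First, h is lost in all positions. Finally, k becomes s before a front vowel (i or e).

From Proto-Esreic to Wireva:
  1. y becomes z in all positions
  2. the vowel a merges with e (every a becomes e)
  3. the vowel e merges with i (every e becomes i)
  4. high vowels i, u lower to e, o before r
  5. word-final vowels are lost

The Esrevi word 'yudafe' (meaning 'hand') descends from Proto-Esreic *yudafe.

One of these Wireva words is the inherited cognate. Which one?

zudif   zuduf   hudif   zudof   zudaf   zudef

zudif

Wireva: start from *yudafe.
  rule 1 (unconditioned shift): yudafe → zudafe
  rule 2 (vowel merger): zudafe → zudefe
  rule 3 (vowel merger): zudefe → zudifi
  rule 4: no change — zudifi
  rule 5 (apocope): zudifi → zudif
  ⇒ Wireva zudif
Among the options, 'zudif' alone shows every Wireva change applied in order.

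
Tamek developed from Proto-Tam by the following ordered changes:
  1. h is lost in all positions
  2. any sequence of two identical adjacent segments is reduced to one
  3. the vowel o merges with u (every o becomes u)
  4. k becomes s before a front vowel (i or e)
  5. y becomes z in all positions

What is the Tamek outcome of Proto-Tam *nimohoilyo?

nimuilzu

Tamek: start from *nimohoilyo.
  rule 1 (h-loss): nimohoilyo → nimooilyo
  rule 2 (degemination): nimooilyo → nimoilyo
  rule 3 (vowel merger): nimoilyo → nimuilyu
  rule 4: no change — nimuilyu
  rule 5 (unconditioned shift): nimuilyu → nimuilzu
  ⇒ Tamek nimuilzu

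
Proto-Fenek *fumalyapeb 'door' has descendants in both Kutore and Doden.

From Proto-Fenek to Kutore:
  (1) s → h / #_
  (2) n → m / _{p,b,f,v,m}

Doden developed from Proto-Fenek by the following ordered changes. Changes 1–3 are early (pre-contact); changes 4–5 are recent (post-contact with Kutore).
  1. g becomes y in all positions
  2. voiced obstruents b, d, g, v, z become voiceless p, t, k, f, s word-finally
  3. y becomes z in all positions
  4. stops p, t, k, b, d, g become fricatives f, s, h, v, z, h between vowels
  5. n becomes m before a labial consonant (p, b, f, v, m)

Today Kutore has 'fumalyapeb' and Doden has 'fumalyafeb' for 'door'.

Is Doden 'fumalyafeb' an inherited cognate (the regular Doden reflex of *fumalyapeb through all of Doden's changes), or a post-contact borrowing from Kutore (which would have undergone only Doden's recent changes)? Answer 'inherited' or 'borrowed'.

borrowed

If inherited, *fumalyapeb would pass through all of Doden's changes:
Doden: *fumalyapeb
  fumalyapeb (rule 1 does not apply)
  fumalyapeb → fumalyapep   [final devoicing]
  fumalyapep → fumalzapep   [unconditioned shift]
  fumalzapep → fumalzafep   [intervocalic lenition]
  fumalzafep (rule 5 does not apply)
  giving Doden fumalzafep.
If borrowed from Kutore 'fumalyapeb' after the early changes, it would undergo only the recent ones:
  rule 4 (intervocalic lenition): fumalyapeb → fumalyafeb
  rule 5 (nasal place assimilation): no change (fumalyafeb)
  ⇒ as a loan: fumalyafeb
Doden 'fumalyafeb' matches the loan outcome 'fumalyafeb', not the inherited 'fumalzafep' — it skipped the early Doden changes, so it was borrowed from Kutore.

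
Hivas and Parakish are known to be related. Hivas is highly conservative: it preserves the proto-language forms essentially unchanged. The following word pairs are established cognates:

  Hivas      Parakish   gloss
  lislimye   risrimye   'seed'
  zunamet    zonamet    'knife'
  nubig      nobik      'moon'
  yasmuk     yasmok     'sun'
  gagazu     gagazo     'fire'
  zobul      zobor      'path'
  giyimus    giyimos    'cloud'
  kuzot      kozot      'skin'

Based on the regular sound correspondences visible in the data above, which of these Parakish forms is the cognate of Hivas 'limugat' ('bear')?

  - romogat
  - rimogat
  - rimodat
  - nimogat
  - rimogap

rimogat

lislimye ~ risrimye — Hivas l corresponds to Parakish r word-initially before a front vowel.
yasmuk ~ yasmok, zobul ~ zobor — Hivas u corresponds to Parakish o after a consonant, before a consonant other than r, m, n, p, b, f, v.
Applying these to Hivas 'limugat':
  limugat → rimugat   (l→r word-initially before a front vowel)
  rimugat → rimogat   (u→o after a consonant, before a consonant other than r, m, n, p, b, f, v)
So the Parakish cognate is 'rimogat'.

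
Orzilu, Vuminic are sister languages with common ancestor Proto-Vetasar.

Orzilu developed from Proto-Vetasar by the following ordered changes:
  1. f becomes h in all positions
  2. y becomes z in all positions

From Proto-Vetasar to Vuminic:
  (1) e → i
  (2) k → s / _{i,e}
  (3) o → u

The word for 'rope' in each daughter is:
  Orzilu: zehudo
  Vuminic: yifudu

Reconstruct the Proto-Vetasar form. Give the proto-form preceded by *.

Position 6: Orzilu has o, Vuminic has u. Orzilu preserves o here (none of its changes turn any other segment into o), so the proto-segment is *o.
Position 2: Orzilu has e, Vuminic has i. Orzilu preserves e here (none of its changes turn any other segment into e), so the proto-segment is *e.
This points to *yefudo. Verify forward in each daughter:
Orzilu: start from *yefudo.
  rule 1 (unconditioned shift): yefudo → yehudo
  rule 2 (unconditioned shift): yehudo → zehudo
  ⇒ Orzilu zehudo
Vuminic: *yefudo > yifudo > yifudu  (by vowel merger, vowel merger)
*yefudo is the unique common source.

*yefudo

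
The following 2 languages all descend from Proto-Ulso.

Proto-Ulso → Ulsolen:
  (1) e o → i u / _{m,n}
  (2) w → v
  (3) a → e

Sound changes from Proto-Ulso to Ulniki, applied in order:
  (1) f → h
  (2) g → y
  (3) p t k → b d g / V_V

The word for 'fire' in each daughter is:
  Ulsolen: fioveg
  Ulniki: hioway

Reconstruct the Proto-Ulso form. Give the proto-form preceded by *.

Position 4: Ulsolen has v, Ulniki has w. Ulniki preserves w here (none of its changes turn any other segment into w), so the proto-segment is *w.
Position 1: Ulsolen has f, Ulniki has h. Ulsolen preserves f here (none of its changes turn any other segment into f), so the proto-segment is *f.
Position 5: Ulsolen has e, Ulniki has a. Ulniki preserves a here (none of its changes turn any other segment into a), so the proto-segment is *a.
Continuing position by position gives *fiowag; check it forward:
Ulsolen: *fiowag
  fiowag (rule 1 does not apply)
  fiowag → fiovag   [unconditioned shift]
  fiovag → fioveg   [vowel merger]
  giving Ulsolen fioveg.
Ulniki: *fiowag > hiowag > hioway  (by unconditioned shift, unconditioned shift)
Only *fiowag yields all of Ulsolen fioveg, Ulniki hioway.

*fiowag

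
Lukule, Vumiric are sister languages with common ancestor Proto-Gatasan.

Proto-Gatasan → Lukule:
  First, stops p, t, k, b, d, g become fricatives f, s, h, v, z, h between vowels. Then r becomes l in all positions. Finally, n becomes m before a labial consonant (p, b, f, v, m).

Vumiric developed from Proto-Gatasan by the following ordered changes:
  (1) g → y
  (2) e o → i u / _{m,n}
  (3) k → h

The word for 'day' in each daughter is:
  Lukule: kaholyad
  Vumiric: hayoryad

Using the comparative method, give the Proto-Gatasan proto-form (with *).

*kagoryad

Position 5: Lukule has l, Vumiric has r. Vumiric preserves r here (none of its changes turn any other segment into r), so the proto-segment is *r.
Position 3: Lukule has h, Vumiric has y. Taking the neighbouring segments as reconstructed: Lukule h could go back to *k or *g or *h; Vumiric y could go back to *g or *y — the one source consistent with every daughter is *g.
Continuing position by position gives *kagoryad; check it forward:
Lukule: start from *kagoryad.
  rule 1 (intervocalic lenition): kagoryad → kahoryad
  rule 2 (unconditioned shift): kahoryad → kaholyad
  rule 3: no change — kaholyad
  ⇒ Lukule kaholyad
Vumiric: *kagoryad
  kagoryad → kayoryad   [unconditioned shift]
  kayoryad (rule 2 does not apply)
  kayoryad → hayoryad   [unconditioned shift]
  giving Vumiric hayoryad.
No other proto-form is consistent with every reflex, so the reconstruction is *kagoryad.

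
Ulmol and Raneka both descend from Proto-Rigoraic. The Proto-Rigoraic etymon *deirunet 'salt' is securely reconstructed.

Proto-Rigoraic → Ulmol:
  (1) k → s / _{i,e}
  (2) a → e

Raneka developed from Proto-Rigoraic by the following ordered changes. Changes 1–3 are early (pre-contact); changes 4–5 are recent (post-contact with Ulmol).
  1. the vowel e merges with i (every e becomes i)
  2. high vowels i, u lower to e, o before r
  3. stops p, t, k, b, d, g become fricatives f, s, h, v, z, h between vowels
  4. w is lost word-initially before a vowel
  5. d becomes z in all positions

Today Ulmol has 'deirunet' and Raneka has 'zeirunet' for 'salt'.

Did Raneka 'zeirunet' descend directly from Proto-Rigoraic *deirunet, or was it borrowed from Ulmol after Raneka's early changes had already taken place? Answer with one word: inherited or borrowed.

borrowed

If inherited, *deirunet would pass through all of Raneka's changes:
Raneka: start from *deirunet.
  rule 1 (vowel merger): deirunet → diirunit
  rule 2 (pre-rhotic lowering): diirunit → dierunit
  rule 3: no change — dierunit
  rule 4: no change — dierunit
  rule 5 (unconditioned shift): dierunit → zierunit
  ⇒ Raneka zierunit
If borrowed from Ulmol 'deirunet' after the early changes, it would undergo only the recent ones:
  rule 4 (glide loss): no change (deirunet)
  rule 5 (unconditioned shift): deirunet → zeirunet
  ⇒ as a loan: zeirunet
Raneka 'zeirunet' matches the loan outcome 'zeirunet', not the inherited 'zierunit' — it skipped the early Raneka changes, so it was borrowed from Ulmol.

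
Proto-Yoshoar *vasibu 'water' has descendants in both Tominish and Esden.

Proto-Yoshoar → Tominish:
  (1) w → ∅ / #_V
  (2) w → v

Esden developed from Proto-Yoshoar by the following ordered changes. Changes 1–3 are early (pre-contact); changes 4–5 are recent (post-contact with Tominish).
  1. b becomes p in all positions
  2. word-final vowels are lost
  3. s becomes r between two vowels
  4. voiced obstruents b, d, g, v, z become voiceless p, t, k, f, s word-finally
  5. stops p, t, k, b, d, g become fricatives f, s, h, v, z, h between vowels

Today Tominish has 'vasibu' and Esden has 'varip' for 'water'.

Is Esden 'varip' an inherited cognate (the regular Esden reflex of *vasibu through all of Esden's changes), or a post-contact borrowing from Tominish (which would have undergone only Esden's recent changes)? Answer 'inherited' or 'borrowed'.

inherited

If inherited, *vasibu would pass through all of Esden's changes:
Esden: start from *vasibu.
  rule 1 (unconditioned shift): vasibu → vasipu
  rule 2 (apocope): vasipu → vasip
  rule 3 (rhotacism): vasip → varip
  rule 4: no change — varip
  rule 5: no change — varip
  ⇒ Esden varip
If borrowed from Tominish 'vasibu' after the early changes, it would undergo only the recent ones:
  rule 4 (final devoicing): no change (vasibu)
  rule 5 (intervocalic lenition): vasibu → vasivu
  ⇒ as a loan: vasivu
Esden 'varip' matches the inherited outcome exactly, so it is an inherited cognate, not a loan.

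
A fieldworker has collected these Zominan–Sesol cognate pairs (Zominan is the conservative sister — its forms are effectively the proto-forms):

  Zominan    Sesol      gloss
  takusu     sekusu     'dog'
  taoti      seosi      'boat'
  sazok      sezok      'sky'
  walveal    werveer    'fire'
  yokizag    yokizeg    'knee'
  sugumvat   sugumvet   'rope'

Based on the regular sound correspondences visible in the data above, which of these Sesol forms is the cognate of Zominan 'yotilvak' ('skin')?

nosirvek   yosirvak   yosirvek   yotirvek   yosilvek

yosirvek

taoti ~ seosi — Zominan t corresponds to Sesol s between vowels (before a front vowel).
walveal ~ werveer — Zominan l corresponds to Sesol r after a vowel, before a labial obstruent.
takusu ~ sekusu, sazok ~ sezok — Zominan a corresponds to Sesol e after a consonant, before a consonant other than r, m, n, p, b, f, v.
Applying these to Zominan 'yotilvak':
  yotilvak → yosilvak   (t→s between vowels (before a front vowel))
  yosilvak → yosirvak   (l→r after a vowel, before a labial obstruent)
  yosirvak → yosirvek   (a→e after a consonant, before a consonant other than r, m, n, p, b, f, v)
So the Sesol cognate is 'yosirvek'.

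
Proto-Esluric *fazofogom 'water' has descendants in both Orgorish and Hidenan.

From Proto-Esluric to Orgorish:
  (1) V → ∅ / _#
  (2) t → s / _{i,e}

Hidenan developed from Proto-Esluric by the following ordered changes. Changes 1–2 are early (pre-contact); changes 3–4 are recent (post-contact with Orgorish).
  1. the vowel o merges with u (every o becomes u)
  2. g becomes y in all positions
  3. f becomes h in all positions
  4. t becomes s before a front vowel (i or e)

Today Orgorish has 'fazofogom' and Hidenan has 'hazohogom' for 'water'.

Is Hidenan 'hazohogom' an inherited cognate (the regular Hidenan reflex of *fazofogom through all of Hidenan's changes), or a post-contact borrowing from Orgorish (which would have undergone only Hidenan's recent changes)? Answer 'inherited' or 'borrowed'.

If inherited, *fazofogom would pass through all of Hidenan's changes:
Hidenan: *fazofogom
  fazofogom → fazufugum   [vowel merger]
  fazufugum → fazufuyum   [unconditioned shift]
  fazufuyum → hazuhuyum   [unconditioned shift]
  hazuhuyum (rule 4 does not apply)
  giving Hidenan hazuhuyum.
If borrowed from Orgorish 'fazofogom' after the early changes, it would undergo only the recent ones:
  rule 3 (unconditioned shift): fazofogom → hazohogom
  rule 4 (palatalisation): no change (hazohogom)
  ⇒ as a loan: hazohogom
Hidenan 'hazohogom' matches the loan outcome 'hazohogom', not the inherited 'hazuhuyum' — it skipped the early Hidenan changes, so it was borrowed from Orgorish.

borrowed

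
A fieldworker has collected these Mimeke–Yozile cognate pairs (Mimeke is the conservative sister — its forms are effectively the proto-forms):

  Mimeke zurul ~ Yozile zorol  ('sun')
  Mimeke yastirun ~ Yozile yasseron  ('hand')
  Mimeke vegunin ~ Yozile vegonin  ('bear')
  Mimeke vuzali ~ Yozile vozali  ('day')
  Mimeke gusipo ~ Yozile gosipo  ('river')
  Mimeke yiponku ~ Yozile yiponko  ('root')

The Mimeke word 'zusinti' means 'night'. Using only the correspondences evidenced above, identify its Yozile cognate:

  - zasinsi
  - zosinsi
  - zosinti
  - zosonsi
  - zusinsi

zosinsi

zurul ~ zorol, vuzali ~ vozali — Mimeke u corresponds to Yozile o after a consonant, before a consonant other than r, m, n, p, b, f, v.
yastirun ~ yasseron — Mimeke t corresponds to Yozile s after a consonant, before a front vowel.
Applying these to Mimeke 'zusinti':
  zusinti → zosinti   (u→o after a consonant, before a consonant other than r, m, n, p, b, f, v)
  zosinti → zosinsi   (t→s after a consonant, before a front vowel)
So the Yozile cognate is 'zosinsi'.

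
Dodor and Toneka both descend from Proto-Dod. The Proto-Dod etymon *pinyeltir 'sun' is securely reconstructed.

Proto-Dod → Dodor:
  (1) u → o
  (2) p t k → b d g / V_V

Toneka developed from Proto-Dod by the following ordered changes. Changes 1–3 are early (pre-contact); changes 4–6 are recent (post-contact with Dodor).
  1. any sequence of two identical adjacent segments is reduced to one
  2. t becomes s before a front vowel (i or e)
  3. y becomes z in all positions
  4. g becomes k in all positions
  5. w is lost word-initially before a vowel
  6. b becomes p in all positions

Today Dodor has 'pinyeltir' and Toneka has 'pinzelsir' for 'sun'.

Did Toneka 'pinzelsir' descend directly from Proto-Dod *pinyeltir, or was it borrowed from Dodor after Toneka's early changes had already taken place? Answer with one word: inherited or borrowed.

If inherited, *pinyeltir would pass through all of Toneka's changes:
Toneka: start from *pinyeltir.
  rule 1: no change — pinyeltir
  rule 2 (palatalisation): pinyeltir → pinyelsir
  rule 3 (unconditioned shift): pinyelsir → pinzelsir
  rule 4: no change — pinzelsir
  rule 5: no change — pinzelsir
  rule 6: no change — pinzelsir
  ⇒ Toneka pinzelsir
If borrowed from Dodor 'pinyeltir' after the early changes, it would undergo only the recent ones:
  rule 4 (unconditioned shift): no change (pinyeltir)
  rule 5 (glide loss): no change (pinyeltir)
  rule 6 (unconditioned shift): no change (pinyeltir)
  ⇒ as a loan: pinyeltir
Toneka 'pinzelsir' matches the inherited outcome exactly, so it is an inherited cognate, not a loan.

inherited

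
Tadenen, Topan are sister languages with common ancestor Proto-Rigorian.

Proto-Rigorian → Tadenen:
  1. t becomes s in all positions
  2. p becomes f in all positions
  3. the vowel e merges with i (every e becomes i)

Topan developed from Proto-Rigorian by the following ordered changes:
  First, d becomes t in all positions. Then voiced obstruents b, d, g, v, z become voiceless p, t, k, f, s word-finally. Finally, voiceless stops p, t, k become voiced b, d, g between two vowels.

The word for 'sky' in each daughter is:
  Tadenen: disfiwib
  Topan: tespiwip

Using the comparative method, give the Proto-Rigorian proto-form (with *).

*despiwib

Position 8: Tadenen has b, Topan has p. Tadenen preserves b here (none of its changes turn any other segment into b), so the proto-segment is *b.
Position 2: Tadenen has i, Topan has e. Topan preserves e here (none of its changes turn any other segment into e), so the proto-segment is *e.
Verify the candidate proto-form against each daughter:
Tadenen: *despiwib > desfiwib > disfiwib  (by unconditioned shift, vowel merger)
Topan: *despiwib
  despiwib → tespiwib   [unconditioned shift]
  tespiwib → tespiwip   [final devoicing]
  tespiwip (rule 3 does not apply)
  giving Topan tespiwip.
Only *despiwib yields all of Tadenen disfiwib, Topan tespiwip.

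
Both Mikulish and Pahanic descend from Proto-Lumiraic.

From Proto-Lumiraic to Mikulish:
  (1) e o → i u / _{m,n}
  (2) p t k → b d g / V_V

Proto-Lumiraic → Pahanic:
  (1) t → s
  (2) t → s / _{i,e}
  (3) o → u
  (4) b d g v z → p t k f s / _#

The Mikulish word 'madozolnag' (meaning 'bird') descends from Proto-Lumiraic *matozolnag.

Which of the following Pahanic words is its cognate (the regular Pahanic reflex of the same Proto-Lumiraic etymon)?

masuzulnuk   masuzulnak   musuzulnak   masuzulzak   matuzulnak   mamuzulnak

Pahanic: start from *matozolnag.
  rule 1 (unconditioned shift): matozolnag → masozolnag
  rule 2: no change — masozolnag
  rule 3 (vowel merger): masozolnag → masuzulnag
  rule 4 (final devoicing): masuzulnag → masuzulnak
  ⇒ Pahanic masuzulnak

masuzulnak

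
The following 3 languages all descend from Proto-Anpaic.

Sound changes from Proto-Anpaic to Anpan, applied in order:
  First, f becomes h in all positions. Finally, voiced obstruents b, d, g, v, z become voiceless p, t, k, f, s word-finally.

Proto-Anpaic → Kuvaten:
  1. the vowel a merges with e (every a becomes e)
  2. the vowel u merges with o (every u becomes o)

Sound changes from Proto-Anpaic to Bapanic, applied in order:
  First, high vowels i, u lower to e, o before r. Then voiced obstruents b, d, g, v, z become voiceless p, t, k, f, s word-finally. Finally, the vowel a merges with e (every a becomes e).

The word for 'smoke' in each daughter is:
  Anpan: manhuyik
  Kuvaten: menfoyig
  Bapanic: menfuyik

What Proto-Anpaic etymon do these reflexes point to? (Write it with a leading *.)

*manfuyig

Position 4: Anpan has h, Kuvaten has f, Bapanic has f. Kuvaten preserves f here (none of its changes turn any other segment into f), so the proto-segment is *f.
Position 8: Anpan has k, Kuvaten has g, Bapanic has k. Kuvaten preserves g here (none of its changes turn any other segment into g), so the proto-segment is *g.
Position 2: Anpan has a, Kuvaten has e, Bapanic has e. Anpan preserves a here (none of its changes turn any other segment into a), so the proto-segment is *a.
This points to *manfuyig. Verify forward in each daughter:
Anpan: *manfuyig > manhuyig > manhuyik  (by unconditioned shift, final devoicing)
Kuvaten: *manfuyig > menfuyig > menfoyig  (by vowel merger, vowel merger)
Bapanic: *manfuyig
  manfuyig (rule 1 does not apply)
  manfuyig → manfuyik   [final devoicing]
  manfuyik → menfuyik   [vowel merger]
  giving Bapanic menfuyik.
Only *manfuyig yields all of Anpan manhuyik, Kuvaten menfoyig, Bapanic menfuyik.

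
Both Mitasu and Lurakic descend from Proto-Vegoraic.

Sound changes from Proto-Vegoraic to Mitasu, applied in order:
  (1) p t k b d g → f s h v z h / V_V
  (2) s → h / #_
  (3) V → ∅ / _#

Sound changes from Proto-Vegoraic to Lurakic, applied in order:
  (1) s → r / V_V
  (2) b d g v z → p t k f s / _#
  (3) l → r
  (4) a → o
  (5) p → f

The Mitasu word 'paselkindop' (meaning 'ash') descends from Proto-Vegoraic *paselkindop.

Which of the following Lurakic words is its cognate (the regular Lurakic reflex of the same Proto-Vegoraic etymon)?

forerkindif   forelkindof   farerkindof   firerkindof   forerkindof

Lurakic: start from *paselkindop.
  rule 1 (rhotacism): paselkindop → parelkindop
  rule 2: no change — parelkindop
  rule 3 (unconditioned shift): parelkindop → parerkindop
  rule 4 (vowel merger): parerkindop → porerkindop
  rule 5 (unconditioned shift): porerkindop → forerkindof
  ⇒ Lurakic forerkindof
Only 'forerkindof' matches the regular Lurakic development of *paselkindop.

forerkindof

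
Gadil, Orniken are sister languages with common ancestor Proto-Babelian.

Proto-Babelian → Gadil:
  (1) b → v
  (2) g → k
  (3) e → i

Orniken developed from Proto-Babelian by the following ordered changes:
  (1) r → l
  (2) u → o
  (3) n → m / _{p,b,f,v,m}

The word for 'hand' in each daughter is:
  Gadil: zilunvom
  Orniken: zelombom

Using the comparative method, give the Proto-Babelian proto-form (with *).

Position 5: Gadil has n, Orniken has m. Gadil preserves n here (none of its changes turn any other segment into n), so the proto-segment is *n.
Position 2: Gadil has i, Orniken has e. Orniken preserves e here (none of its changes turn any other segment into e), so the proto-segment is *e.
Verify the candidate proto-form against each daughter:
Gadil: *zelunbom
  zelunbom → zelunvom   [unconditioned shift]
  zelunvom (rule 2 does not apply)
  zelunvom → zilunvom   [vowel merger]
  giving Gadil zilunvom.
Orniken: *zelunbom > zelonbom > zelombom  (by vowel merger, nasal place assimilation)
*zelunbom is the unique common source.

*zelunbom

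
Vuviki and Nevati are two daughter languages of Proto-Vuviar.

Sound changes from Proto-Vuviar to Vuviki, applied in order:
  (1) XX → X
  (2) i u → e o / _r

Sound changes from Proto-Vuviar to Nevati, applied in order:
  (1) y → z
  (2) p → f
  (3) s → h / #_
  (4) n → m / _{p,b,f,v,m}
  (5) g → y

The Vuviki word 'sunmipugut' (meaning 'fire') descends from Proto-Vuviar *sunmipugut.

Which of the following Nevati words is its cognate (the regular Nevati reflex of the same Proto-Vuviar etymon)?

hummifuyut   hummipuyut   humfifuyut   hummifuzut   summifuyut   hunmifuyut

hummifuyut

Nevati: *sunmipugut
  sunmipugut (rule 1 does not apply)
  sunmipugut → sunmifugut   [unconditioned shift]
  sunmifugut → hunmifugut   [debuccalisation]
  hunmifugut → hummifugut   [nasal place assimilation]
  hummifugut → hummifuyut   [unconditioned shift]
  giving Nevati hummifuyut.
Among the options, 'hummifuyut' alone shows every Nevati change applied in order.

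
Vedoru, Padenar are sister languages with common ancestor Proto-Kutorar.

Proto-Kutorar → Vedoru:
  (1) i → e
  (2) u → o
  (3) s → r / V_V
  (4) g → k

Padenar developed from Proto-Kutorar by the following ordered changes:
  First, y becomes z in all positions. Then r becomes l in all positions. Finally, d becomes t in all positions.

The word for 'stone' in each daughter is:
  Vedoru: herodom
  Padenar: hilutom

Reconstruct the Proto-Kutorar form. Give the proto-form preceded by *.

*hirudom

Position 2: Vedoru has e, Padenar has i. Padenar preserves i here (none of its changes turn any other segment into i), so the proto-segment is *i.
Position 4: Vedoru has o, Padenar has u. Padenar preserves u here (none of its changes turn any other segment into u), so the proto-segment is *u.
Position 5: Vedoru has d, Padenar has t. Vedoru preserves d here (none of its changes turn any other segment into d), so the proto-segment is *d.
This points to *hirudom. Verify forward in each daughter:
Vedoru: start from *hirudom.
  rule 1 (vowel merger): hirudom → herudom
  rule 2 (vowel merger): herudom → herodom
  rule 3: no change — herodom
  rule 4: no change — herodom
  ⇒ Vedoru herodom
Padenar: *hirudom > hiludom > hilutom  (by unconditioned shift, unconditioned shift)
Only *hirudom yields all of Vedoru herodom, Padenar hilutom.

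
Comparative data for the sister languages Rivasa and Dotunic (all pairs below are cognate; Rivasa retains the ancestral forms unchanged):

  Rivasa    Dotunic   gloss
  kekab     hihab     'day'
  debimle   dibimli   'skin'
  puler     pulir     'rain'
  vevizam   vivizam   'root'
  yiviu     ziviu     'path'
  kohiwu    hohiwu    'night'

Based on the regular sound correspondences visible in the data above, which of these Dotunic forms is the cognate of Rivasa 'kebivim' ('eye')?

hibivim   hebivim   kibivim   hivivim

hibivim

kekab ~ hihab — Rivasa k corresponds to Dotunic h word-initially before a front vowel.
debimle ~ dibimli — Rivasa e corresponds to Dotunic i after a consonant, before a labial obstruent.
Applying these to Rivasa 'kebivim':
  kebivim → hebivim   (k→h word-initially before a front vowel)
  hebivim → hibivim   (e→i after a consonant, before a labial obstruent)
So the Dotunic cognate is 'hibivim'.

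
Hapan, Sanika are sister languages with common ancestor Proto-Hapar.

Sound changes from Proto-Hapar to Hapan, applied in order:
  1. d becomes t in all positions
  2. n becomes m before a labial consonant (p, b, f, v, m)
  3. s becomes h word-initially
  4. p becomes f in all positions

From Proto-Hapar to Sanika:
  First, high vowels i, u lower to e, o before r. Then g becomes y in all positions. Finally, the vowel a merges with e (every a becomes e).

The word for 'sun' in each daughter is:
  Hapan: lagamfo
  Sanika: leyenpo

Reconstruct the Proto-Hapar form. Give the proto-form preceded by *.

*laganpo

Position 4: Hapan has a, Sanika has e. Hapan preserves a here (none of its changes turn any other segment into a), so the proto-segment is *a.
Position 5: Hapan has m, Sanika has n. Sanika preserves n here (none of its changes turn any other segment into n), so the proto-segment is *n.
Position 2: Hapan has a, Sanika has e. Hapan preserves a here (none of its changes turn any other segment into a), so the proto-segment is *a.
This points to *laganpo. Verify forward in each daughter:
Hapan: start from *laganpo.
  rule 1: no change — laganpo
  rule 2 (nasal place assimilation): laganpo → lagampo
  rule 3: no change — lagampo
  rule 4 (unconditioned shift): lagampo → lagamfo
  ⇒ Hapan lagamfo
Sanika: *laganpo
  laganpo (rule 1 does not apply)
  laganpo → layanpo   [unconditioned shift]
  layanpo → leyenpo   [vowel merger]
  giving Sanika leyenpo.
No other proto-form is consistent with every reflex, so the reconstruction is *laganpo.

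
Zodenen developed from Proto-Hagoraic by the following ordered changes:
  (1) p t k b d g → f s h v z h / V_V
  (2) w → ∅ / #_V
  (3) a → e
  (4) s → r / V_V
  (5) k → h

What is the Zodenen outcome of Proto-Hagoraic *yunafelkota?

Zodenen: start from *yunafelkota.
  rule 1 (intervocalic lenition): yunafelkota → yunafelkosa
  rule 2: no change — yunafelkosa
  rule 3 (vowel merger): yunafelkosa → yunefelkose
  rule 4 (rhotacism): yunefelkose → yunefelkore
  rule 5 (unconditioned shift): yunefelkore → yunefelhore
  ⇒ Zodenen yunefelhore

yunefelhore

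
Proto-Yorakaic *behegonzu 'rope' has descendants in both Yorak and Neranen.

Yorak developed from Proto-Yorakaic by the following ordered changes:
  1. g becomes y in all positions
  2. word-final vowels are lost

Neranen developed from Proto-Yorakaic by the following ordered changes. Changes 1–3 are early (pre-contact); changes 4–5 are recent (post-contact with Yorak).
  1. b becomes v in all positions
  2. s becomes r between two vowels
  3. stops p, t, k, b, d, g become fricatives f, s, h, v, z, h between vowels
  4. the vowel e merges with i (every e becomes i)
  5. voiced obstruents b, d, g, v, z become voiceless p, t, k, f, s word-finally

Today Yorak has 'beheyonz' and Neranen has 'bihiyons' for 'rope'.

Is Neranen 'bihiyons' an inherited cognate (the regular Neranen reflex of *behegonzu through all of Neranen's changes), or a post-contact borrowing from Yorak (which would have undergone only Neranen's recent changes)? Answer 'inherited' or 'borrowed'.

If inherited, *behegonzu would pass through all of Neranen's changes:
Neranen: start from *behegonzu.
  rule 1 (unconditioned shift): behegonzu → vehegonzu
  rule 2: no change — vehegonzu
  rule 3 (intervocalic lenition): vehegonzu → vehehonzu
  rule 4 (vowel merger): vehehonzu → vihihonzu
  rule 5: no change — vihihonzu
  ⇒ Neranen vihihonzu
If borrowed from Yorak 'beheyonz' after the early changes, it would undergo only the recent ones:
  rule 4 (vowel merger): beheyonz → bihiyonz
  rule 5 (final devoicing): bihiyonz → bihiyons
  ⇒ as a loan: bihiyons
Neranen 'bihiyons' matches the loan outcome 'bihiyons', not the inherited 'vihihonzu' — it skipped the early Neranen changes, so it was borrowed from Yorak.

borrowed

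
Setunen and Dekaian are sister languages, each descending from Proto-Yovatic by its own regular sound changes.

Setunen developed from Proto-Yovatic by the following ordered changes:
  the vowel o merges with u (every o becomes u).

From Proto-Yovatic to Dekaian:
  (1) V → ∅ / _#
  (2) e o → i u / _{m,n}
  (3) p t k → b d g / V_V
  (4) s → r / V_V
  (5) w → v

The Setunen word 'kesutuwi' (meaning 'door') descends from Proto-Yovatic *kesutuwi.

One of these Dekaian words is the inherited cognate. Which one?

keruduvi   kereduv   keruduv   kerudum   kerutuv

Dekaian: start from *kesutuwi.
  rule 1 (apocope): kesutuwi → kesutuw
  rule 2: no change — kesutuw
  rule 3 (intervocalic voicing): kesutuw → kesuduw
  rule 4 (rhotacism): kesuduw → keruduw
  rule 5 (unconditioned shift): keruduw → keruduv
  ⇒ Dekaian keruduv
Among the options, 'keruduv' alone shows every Dekaian change applied in order.

keruduv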